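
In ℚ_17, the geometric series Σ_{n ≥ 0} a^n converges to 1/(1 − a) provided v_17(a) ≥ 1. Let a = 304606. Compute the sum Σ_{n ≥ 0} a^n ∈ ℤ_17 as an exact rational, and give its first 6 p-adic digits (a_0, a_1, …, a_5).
Σ a^n = 1/(1 − a) = -1/304605;  first 6 digits = (1, 0, 0, 11, 3, 0)

v_17(a) = 3 ≥ 1, so the series converges in ℤ_17 to 1/(1 − a) = 1/(1 − 304606) = -1/304605. Expand this rational in ℤ_17: compute digits iteratively via d_i = x_i mod 17, x_{i+1} = (x_i − d_i)/17. The first 6 digits are (1, 0, 0, 11, 3, 0).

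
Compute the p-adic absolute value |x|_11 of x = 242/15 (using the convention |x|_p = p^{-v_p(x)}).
|242/15|_11 = 1/121

Step 1 — compute v_11(x) by factoring powers of 11 out of the numerator and denominator: v_11(242/15) = 2. Step 2 — apply |x|_p = p^{-v_p(x)} = 11^{-2} = 1/121.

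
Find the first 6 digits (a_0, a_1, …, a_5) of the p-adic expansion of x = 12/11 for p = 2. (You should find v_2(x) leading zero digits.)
(a_0, …, a_5) = (0, 0, 1, 0, 0, 1)

v_2(12/11) = 2, so a_0 = ... = a_1 = 0. Factor out: x = 2^2 · u with u = 3/11 a unit in ℤ_2. Expand u iteratively via a_{v+i} = u_i mod 2, u_{i+1} = (u_i − a_{v+i})/2:
  u_0 = 3/11;  a_2 = 1;  u_1 = (u_0 − 1)/2 = -4/11
  u_1 = -4/11;  a_3 = 0;  u_2 = (u_1 − 0)/2 = -2/11
  u_2 = -2/11;  a_4 = 0;  u_3 = (u_2 − 0)/2 = -1/11
  u_3 = -1/11;  a_5 = 1;  u_4 = (u_3 − 1)/2 = -6/11
Digits: (0, 0, 1, 0, 0, 1).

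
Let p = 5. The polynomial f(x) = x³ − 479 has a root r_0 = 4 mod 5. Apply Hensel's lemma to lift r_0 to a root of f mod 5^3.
r_2 = 9 (mod 125)

Hensel: r_{i+1} = r_i − f(r_i)/f′(r_i) mod 5^{i+2}, where f′(x) = 3x². Iterate:
  r_0 = 4 (mod 5)
  r_1 = 9 (mod 25)
  r_2 = 9 (mod 125)
Final: r = 9 with f(r) ≡ 0 mod 5^3.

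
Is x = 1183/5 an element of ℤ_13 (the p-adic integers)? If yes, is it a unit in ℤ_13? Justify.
x ∈ ℤ_13 but not a unit; v_13(x) = 2 > 0

ℤ_13 = {x ∈ ℚ_13 : v_13(x) ≥ 0} and ℤ_13^× = {x ∈ ℤ_13 : v_13(x) = 0}. Here v_13(1183/5) = v_13(num) − v_13(den) = 2; compare against these criteria.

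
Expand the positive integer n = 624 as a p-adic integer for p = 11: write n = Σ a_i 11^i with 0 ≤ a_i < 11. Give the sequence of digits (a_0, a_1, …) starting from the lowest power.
(a_0, a_1, …) = (8, 1, 5)

Repeated division by 11 gives the digits low-to-high: 624 = 8 + 1·11^1 + 5·11^2. Digit sequence: (8, 1, 5).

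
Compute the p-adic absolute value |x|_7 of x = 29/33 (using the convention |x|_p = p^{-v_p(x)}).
|29/33|_7 = 1

Step 1 — compute v_7(x) by factoring powers of 7 out of the numerator and denominator: v_7(29/33) = 0. Step 2 — apply |x|_p = p^{-v_p(x)} = 7^{0} = 1.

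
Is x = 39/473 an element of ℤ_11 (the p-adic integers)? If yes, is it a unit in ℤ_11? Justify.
x ∉ ℤ_11 (v_11(x) = -1 < 0)

ℤ_11 = {x ∈ ℚ_11 : v_11(x) ≥ 0} and ℤ_11^× = {x ∈ ℤ_11 : v_11(x) = 0}. Here v_11(39/473) = v_11(num) − v_11(den) = -1; compare against these criteria.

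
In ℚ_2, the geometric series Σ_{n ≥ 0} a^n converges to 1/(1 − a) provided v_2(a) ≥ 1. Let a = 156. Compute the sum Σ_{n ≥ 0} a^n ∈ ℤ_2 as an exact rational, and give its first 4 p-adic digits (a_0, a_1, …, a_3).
Σ a^n = 1/(1 − a) = -1/155;  first 4 digits = (1, 0, 1, 1)

v_2(a) = 2 ≥ 1, so the series converges in ℤ_2 to 1/(1 − a) = 1/(1 − 156) = -1/155. Expand this rational in ℤ_2: compute digits iteratively via d_i = x_i mod 2, x_{i+1} = (x_i − d_i)/2. The first 4 digits are (1, 0, 1, 1).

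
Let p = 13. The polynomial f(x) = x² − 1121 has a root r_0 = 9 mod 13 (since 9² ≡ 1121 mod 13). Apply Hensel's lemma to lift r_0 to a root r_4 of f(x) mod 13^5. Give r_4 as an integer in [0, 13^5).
r_4 = 223466 (mod 371293)

Hensel's recurrence: r_{i+1} = r_i − f(r_i)·(f′(r_i))^{-1} mod 13^{i+2}, with f′(x) = 2x. Iterate:
  r_0 = 9 (mod 13)
  r_1 = 48 (mod 169)
  r_2 = 1569 (mod 2197)
  r_3 = 23539 (mod 28561)
  r_4 = 223466 (mod 371293)
Final: r_4 = 223466, and one checks f(r_4) ≡ 0 mod 13^5.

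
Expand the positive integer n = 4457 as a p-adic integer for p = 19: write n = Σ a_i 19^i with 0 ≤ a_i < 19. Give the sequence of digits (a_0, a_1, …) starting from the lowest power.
(a_0, a_1, …) = (11, 6, 12)

Repeated division by 19 gives the digits low-to-high: 4457 = 11 + 6·19^1 + 12·19^2. Digit sequence: (11, 6, 12).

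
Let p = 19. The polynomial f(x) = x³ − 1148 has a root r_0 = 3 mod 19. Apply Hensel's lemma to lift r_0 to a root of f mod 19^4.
r_3 = 36920 (mod 130321)

Hensel: r_{i+1} = r_i − f(r_i)/f′(r_i) mod 19^{i+2}, where f′(x) = 3x². Iterate:
  r_0 = 3 (mod 19)
  r_1 = 98 (mod 361)
  r_2 = 2625 (mod 6859)
  r_3 = 36920 (mod 130321)
Final: r = 36920 with f(r) ≡ 0 mod 19^4.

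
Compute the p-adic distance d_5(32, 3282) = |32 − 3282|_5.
d_5(32, 3282) = 1/125

Step 1 — x − y = 32 − 3282 = -3250. Step 2 — v_5(-3250) = 3 (factor: -3250 = −(5^3 · 26); the sign does not affect v_p). Step 3 — |x − y|_5 = 5^{-3} = 1/125.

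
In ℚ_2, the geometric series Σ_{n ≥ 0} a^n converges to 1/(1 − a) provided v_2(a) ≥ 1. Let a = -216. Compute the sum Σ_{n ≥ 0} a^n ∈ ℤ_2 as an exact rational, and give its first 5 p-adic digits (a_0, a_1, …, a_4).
Σ a^n = 1/(1 − a) = 1/217;  first 5 digits = (1, 0, 0, 1, 0)

v_2(a) = 3 ≥ 1, so the series converges in ℤ_2 to 1/(1 − a) = 1/(1 − (-216)) = 1/217. Expand this rational in ℤ_2: compute digits iteratively via d_i = x_i mod 2, x_{i+1} = (x_i − d_i)/2. The first 5 digits are (1, 0, 0, 1, 0).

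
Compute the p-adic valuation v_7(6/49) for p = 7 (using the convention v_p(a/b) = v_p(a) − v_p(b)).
v_7(6/49) = -2

Factor powers of 7 from the numerator and denominator of the reduced fraction: 6 = 7^0 · 6 and 49 = 7^2 · 1. Apply v_p(a/b) = v_p(a) − v_p(b): v_7(6/49) = 0 − 2 = -2.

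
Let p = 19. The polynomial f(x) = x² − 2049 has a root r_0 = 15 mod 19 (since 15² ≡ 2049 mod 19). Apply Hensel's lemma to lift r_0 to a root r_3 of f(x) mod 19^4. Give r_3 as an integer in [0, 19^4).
r_3 = 80651 (mod 130321)

Hensel's recurrence: r_{i+1} = r_i − f(r_i)·(f′(r_i))^{-1} mod 19^{i+2}, with f′(x) = 2x. Iterate:
  r_0 = 15 (mod 19)
  r_1 = 148 (mod 361)
  r_2 = 5202 (mod 6859)
  r_3 = 80651 (mod 130321)
Final: r_3 = 80651, and one checks f(r_3) ≡ 0 mod 19^4.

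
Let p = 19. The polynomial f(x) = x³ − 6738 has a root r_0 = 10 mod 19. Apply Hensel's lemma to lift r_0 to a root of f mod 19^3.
r_2 = 5976 (mod 6859)

Hensel: r_{i+1} = r_i − f(r_i)/f′(r_i) mod 19^{i+2}, where f′(x) = 3x². Iterate:
  r_0 = 10 (mod 19)
  r_1 = 200 (mod 361)
  r_2 = 5976 (mod 6859)
Final: r = 5976 with f(r) ≡ 0 mod 19^3.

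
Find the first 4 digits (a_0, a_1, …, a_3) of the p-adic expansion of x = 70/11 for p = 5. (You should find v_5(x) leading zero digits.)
(a_0, …, a_3) = (0, 4, 4, 0)

v_5(70/11) = 1, so a_0 = ... = a_0 = 0. Factor out: x = 5^1 · u with u = 14/11 a unit in ℤ_5. Expand u iteratively via a_{v+i} = u_i mod 5, u_{i+1} = (u_i − a_{v+i})/5:
  u_0 = 14/11;  a_1 = 4;  u_1 = (u_0 − 4)/5 = -6/11
  u_1 = -6/11;  a_2 = 4;  u_2 = (u_1 − 4)/5 = -10/11
  u_2 = -10/11;  a_3 = 0;  u_3 = (u_2 − 0)/5 = -2/11
Digits: (0, 4, 4, 0).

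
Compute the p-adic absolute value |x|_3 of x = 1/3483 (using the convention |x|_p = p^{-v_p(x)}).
|1/3483|_3 = 81

Step 1 — compute v_3(x) by factoring powers of 3 out of the numerator and denominator: v_3(1/3483) = -4. Step 2 — apply |x|_p = p^{-v_p(x)} = 3^{4} = 81.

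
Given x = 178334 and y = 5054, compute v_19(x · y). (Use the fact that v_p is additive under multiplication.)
v_19(901300036) = 5

v_p(x) = 3 (factor: 178334 = 19^3 · 26); v_p(y) = 2 (factor: 5054 = 19^2 · 14). Additivity: v_p(xy) = v_p(x) + v_p(y) = 3 + 2 = 5. (Direct check: xy = 901300036 = 19^5 · (364).)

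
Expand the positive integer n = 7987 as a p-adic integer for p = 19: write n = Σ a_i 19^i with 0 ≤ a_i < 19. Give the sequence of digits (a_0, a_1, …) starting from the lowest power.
(a_0, a_1, …) = (7, 2, 3, 1)

Repeated division by 19 gives the digits low-to-high: 7987 = 7 + 2·19^1 + 3·19^2 + 1·19^3. Digit sequence: (7, 2, 3, 1).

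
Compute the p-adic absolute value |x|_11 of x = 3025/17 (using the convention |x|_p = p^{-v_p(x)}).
|3025/17|_11 = 1/121

Step 1 — compute v_11(x) by factoring powers of 11 out of the numerator and denominator: v_11(3025/17) = 2. Step 2 — apply |x|_p = p^{-v_p(x)} = 11^{-2} = 1/121.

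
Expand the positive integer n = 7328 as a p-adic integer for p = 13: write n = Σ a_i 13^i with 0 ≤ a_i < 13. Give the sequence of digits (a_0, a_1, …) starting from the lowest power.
(a_0, a_1, …) = (9, 4, 4, 3)

Repeated division by 13 gives the digits low-to-high: 7328 = 9 + 4·13^1 + 4·13^2 + 3·13^3. Digit sequence: (9, 4, 4, 3).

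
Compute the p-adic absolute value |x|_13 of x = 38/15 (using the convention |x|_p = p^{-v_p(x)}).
|38/15|_13 = 1

Step 1 — compute v_13(x) by factoring powers of 13 out of the numerator and denominator: v_13(38/15) = 0. Step 2 — apply |x|_p = p^{-v_p(x)} = 13^{0} = 1.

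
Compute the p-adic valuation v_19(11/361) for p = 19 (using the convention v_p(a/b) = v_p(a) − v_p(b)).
v_19(11/361) = -2

Factor powers of 19 from the numerator and denominator of the reduced fraction: 11 = 19^0 · 11 and 361 = 19^2 · 1. Apply v_p(a/b) = v_p(a) − v_p(b): v_19(11/361) = 0 − 2 = -2.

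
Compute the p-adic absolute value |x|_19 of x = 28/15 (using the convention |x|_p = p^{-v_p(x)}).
|28/15|_19 = 1

Step 1 — compute v_19(x) by factoring powers of 19 out of the numerator and denominator: v_19(28/15) = 0. Step 2 — apply |x|_p = p^{-v_p(x)} = 19^{0} = 1.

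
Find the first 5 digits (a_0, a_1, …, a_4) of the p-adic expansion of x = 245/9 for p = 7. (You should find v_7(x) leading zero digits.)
(a_0, …, a_4) = (0, 0, 6, 0, 3)

v_7(245/9) = 2, so a_0 = ... = a_1 = 0. Factor out: x = 7^2 · u with u = 5/9 a unit in ℤ_7. Expand u iteratively via a_{v+i} = u_i mod 7, u_{i+1} = (u_i − a_{v+i})/7:
  u_0 = 5/9;  a_2 = 6;  u_1 = (u_0 − 6)/7 = -7/9
  u_1 = -7/9;  a_3 = 0;  u_2 = (u_1 − 0)/7 = -1/9
  u_2 = -1/9;  a_4 = 3;  u_3 = (u_2 − 3)/7 = -4/9
Digits: (0, 0, 6, 0, 3).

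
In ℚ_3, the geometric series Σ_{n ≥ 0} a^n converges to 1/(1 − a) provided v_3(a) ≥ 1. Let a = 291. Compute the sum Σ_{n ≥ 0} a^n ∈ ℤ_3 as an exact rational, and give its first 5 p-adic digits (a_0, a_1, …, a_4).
Σ a^n = 1/(1 − a) = -1/290;  first 5 digits = (1, 1, 0, 1, 0)

v_3(a) = 1 ≥ 1, so the series converges in ℤ_3 to 1/(1 − a) = 1/(1 − 291) = -1/290. Expand this rational in ℤ_3: compute digits iteratively via d_i = x_i mod 3, x_{i+1} = (x_i − d_i)/3. The first 5 digits are (1, 1, 0, 1, 0).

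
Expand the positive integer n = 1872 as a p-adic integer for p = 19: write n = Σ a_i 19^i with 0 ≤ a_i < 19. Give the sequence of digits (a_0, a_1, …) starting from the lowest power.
(a_0, a_1, …) = (10, 3, 5)

Repeated division by 19 gives the digits low-to-high: 1872 = 10 + 3·19^1 + 5·19^2. Digit sequence: (10, 3, 5).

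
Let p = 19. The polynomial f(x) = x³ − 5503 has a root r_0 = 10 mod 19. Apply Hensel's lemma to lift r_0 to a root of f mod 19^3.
r_2 = 3126 (mod 6859)

Hensel: r_{i+1} = r_i − f(r_i)/f′(r_i) mod 19^{i+2}, where f′(x) = 3x². Iterate:
  r_0 = 10 (mod 19)
  r_1 = 238 (mod 361)
  r_2 = 3126 (mod 6859)
Final: r = 3126 with f(r) ≡ 0 mod 19^3.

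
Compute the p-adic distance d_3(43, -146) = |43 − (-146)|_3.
d_3(43, -146) = 1/27

Step 1 — x − y = 43 − (-146) = 189. Step 2 — v_3(189) = 3 (factor: 189 = (3^3 · 7); the sign does not affect v_p). Step 3 — |x − y|_3 = 3^{-3} = 1/27.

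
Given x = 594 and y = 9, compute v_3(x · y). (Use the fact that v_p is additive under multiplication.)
v_3(5346) = 5

v_p(x) = 3 (factor: 594 = 3^3 · 22); v_p(y) = 2 (factor: 9 = 3^2 · 1). Additivity: v_p(xy) = v_p(x) + v_p(y) = 3 + 2 = 5. (Direct check: xy = 5346 = 3^5 · (22).)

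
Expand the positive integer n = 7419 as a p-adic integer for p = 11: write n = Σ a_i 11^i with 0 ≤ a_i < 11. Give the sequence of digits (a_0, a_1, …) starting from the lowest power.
(a_0, a_1, …) = (5, 3, 6, 5)

Repeated division by 11 gives the digits low-to-high: 7419 = 5 + 3·11^1 + 6·11^2 + 5·11^3. Digit sequence: (5, 3, 6, 5).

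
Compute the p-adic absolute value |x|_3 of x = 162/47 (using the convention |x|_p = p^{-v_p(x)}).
|162/47|_3 = 1/81

Step 1 — compute v_3(x) by factoring powers of 3 out of the numerator and denominator: v_3(162/47) = 4. Step 2 — apply |x|_p = p^{-v_p(x)} = 3^{-4} = 1/81.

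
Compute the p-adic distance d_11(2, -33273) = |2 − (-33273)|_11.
d_11(2, -33273) = 1/1331

Step 1 — x − y = 2 − (-33273) = 33275. Step 2 — v_11(33275) = 3 (factor: 33275 = (11^3 · 25); the sign does not affect v_p). Step 3 — |x − y|_11 = 11^{-3} = 1/1331.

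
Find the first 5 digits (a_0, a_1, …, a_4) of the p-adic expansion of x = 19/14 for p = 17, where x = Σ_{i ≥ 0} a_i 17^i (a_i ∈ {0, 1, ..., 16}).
(a_0, …, a_4) = (5, 1, 6, 13, 15)

v_17(19/14) = 0 (numerator and denominator both coprime to 17), so x ∈ ℤ_17^×. Compute digits iteratively via a_i = x_i mod 17, x_{i+1} = (x_i − a_i)/17, with x_0 = x:
  x_0 = 19/14;  a_0 = 5;  x_1 = (x_0 − 5)/17 = -3/14
  x_1 = -3/14;  a_1 = 1;  x_2 = (x_1 − 1)/17 = -1/14
  x_2 = -1/14;  a_2 = 6;  x_3 = (x_2 − 6)/17 = -5/14
  x_3 = -5/14;  a_3 = 13;  x_4 = (x_3 − 13)/17 = -11/14
  x_4 = -11/14;  a_4 = 15;  x_5 = (x_4 − 15)/17 = -13/14
Digits: (5, 1, 6, 13, 15).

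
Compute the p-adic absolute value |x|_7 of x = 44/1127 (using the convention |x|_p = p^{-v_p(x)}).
|44/1127|_7 = 49

Step 1 — compute v_7(x) by factoring powers of 7 out of the numerator and denominator: v_7(44/1127) = -2. Step 2 — apply |x|_p = p^{-v_p(x)} = 7^{2} = 49.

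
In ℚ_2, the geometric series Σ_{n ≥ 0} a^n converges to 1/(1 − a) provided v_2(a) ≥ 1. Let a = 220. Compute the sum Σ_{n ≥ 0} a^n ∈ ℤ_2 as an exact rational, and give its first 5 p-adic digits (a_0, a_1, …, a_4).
Σ a^n = 1/(1 − a) = -1/219;  first 5 digits = (1, 0, 1, 1, 0)

v_2(a) = 2 ≥ 1, so the series converges in ℤ_2 to 1/(1 − a) = 1/(1 − 220) = -1/219. Expand this rational in ℤ_2: compute digits iteratively via d_i = x_i mod 2, x_{i+1} = (x_i − d_i)/2. The first 5 digits are (1, 0, 1, 1, 0).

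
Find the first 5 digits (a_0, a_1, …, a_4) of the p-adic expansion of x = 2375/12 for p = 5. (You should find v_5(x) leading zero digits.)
(a_0, …, a_4) = (0, 0, 0, 2, 2)

v_5(2375/12) = 3, so a_0 = ... = a_2 = 0. Factor out: x = 5^3 · u with u = 19/12 a unit in ℤ_5. Expand u iteratively via a_{v+i} = u_i mod 5, u_{i+1} = (u_i − a_{v+i})/5:
  u_0 = 19/12;  a_3 = 2;  u_1 = (u_0 − 2)/5 = -1/12
  u_1 = -1/12;  a_4 = 2;  u_2 = (u_1 − 2)/5 = -5/12
Digits: (0, 0, 0, 2, 2).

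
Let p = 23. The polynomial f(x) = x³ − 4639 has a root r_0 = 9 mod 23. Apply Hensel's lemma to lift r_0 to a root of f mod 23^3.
r_2 = 10727 (mod 12167)

Hensel: r_{i+1} = r_i − f(r_i)/f′(r_i) mod 23^{i+2}, where f′(x) = 3x². Iterate:
  r_0 = 9 (mod 23)
  r_1 = 147 (mod 529)
  r_2 = 10727 (mod 12167)
Final: r = 10727 with f(r) ≡ 0 mod 23^3.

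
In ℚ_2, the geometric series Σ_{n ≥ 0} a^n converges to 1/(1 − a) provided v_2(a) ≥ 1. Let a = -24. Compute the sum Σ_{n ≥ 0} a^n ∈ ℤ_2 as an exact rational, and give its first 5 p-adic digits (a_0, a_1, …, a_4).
Σ a^n = 1/(1 − a) = 1/25;  first 5 digits = (1, 0, 0, 1, 0)

v_2(a) = 3 ≥ 1, so the series converges in ℤ_2 to 1/(1 − a) = 1/(1 − (-24)) = 1/25. Expand this rational in ℤ_2: compute digits iteratively via d_i = x_i mod 2, x_{i+1} = (x_i − d_i)/2. The first 5 digits are (1, 0, 0, 1, 0).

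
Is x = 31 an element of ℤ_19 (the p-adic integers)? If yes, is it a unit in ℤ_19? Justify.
x ∈ ℤ_19^× (unit); v_19(x) = 0

ℤ_19 = {x ∈ ℚ_19 : v_19(x) ≥ 0} and ℤ_19^× = {x ∈ ℤ_19 : v_19(x) = 0}. Here v_19(31) = v_19(num) − v_19(den) = 0; compare against these criteria.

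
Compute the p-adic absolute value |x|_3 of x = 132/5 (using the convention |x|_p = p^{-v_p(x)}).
|132/5|_3 = 1/3

Step 1 — compute v_3(x) by factoring powers of 3 out of the numerator and denominator: v_3(132/5) = 1. Step 2 — apply |x|_p = p^{-v_p(x)} = 3^{-1} = 1/3.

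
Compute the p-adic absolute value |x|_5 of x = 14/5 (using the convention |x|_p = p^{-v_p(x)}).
|14/5|_5 = 5

Step 1 — compute v_5(x) by factoring powers of 5 out of the numerator and denominator: v_5(14/5) = -1. Step 2 — apply |x|_p = p^{-v_p(x)} = 5^{1} = 5.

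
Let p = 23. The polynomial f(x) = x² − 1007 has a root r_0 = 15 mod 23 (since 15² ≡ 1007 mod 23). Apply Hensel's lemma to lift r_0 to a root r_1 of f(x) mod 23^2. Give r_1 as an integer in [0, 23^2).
r_1 = 429 (mod 529)

Hensel's recurrence: r_{i+1} = r_i − f(r_i)·(f′(r_i))^{-1} mod 23^{i+2}, with f′(x) = 2x. Iterate:
  r_0 = 15 (mod 23)
  r_1 = 429 (mod 529)
Final: r_1 = 429, and one checks f(r_1) ≡ 0 mod 23^2.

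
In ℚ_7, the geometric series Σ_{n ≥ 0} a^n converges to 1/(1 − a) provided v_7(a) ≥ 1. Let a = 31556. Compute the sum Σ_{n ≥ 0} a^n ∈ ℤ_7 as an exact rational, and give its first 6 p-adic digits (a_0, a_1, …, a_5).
Σ a^n = 1/(1 − a) = -1/31555;  first 6 digits = (1, 0, 0, 1, 6, 1)

v_7(a) = 3 ≥ 1, so the series converges in ℤ_7 to 1/(1 − a) = 1/(1 − 31556) = -1/31555. Expand this rational in ℤ_7: compute digits iteratively via d_i = x_i mod 7, x_{i+1} = (x_i − d_i)/7. The first 6 digits are (1, 0, 0, 1, 6, 1).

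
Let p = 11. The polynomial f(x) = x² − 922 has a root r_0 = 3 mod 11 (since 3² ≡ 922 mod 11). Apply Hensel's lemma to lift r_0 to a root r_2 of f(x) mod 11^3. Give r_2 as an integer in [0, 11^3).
r_2 = 135 (mod 1331)

Hensel's recurrence: r_{i+1} = r_i − f(r_i)·(f′(r_i))^{-1} mod 11^{i+2}, with f′(x) = 2x. Iterate:
  r_0 = 3 (mod 11)
  r_1 = 14 (mod 121)
  r_2 = 135 (mod 1331)
Final: r_2 = 135, and one checks f(r_2) ≡ 0 mod 11^3.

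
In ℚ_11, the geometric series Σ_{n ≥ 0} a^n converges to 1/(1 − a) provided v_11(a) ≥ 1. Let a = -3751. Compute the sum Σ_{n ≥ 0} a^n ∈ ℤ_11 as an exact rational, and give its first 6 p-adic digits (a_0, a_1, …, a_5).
Σ a^n = 1/(1 − a) = 1/3752;  first 6 digits = (1, 0, 2, 8, 3, 10)

v_11(a) = 2 ≥ 1, so the series converges in ℤ_11 to 1/(1 − a) = 1/(1 − (-3751)) = 1/3752. Expand this rational in ℤ_11: compute digits iteratively via d_i = x_i mod 11, x_{i+1} = (x_i − d_i)/11. The first 6 digits are (1, 0, 2, 8, 3, 10).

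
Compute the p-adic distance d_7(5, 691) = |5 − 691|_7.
d_7(5, 691) = 1/343

Step 1 — x − y = 5 − 691 = -686. Step 2 — v_7(-686) = 3 (factor: -686 = −(7^3 · 2); the sign does not affect v_p). Step 3 — |x − y|_7 = 7^{-3} = 1/343.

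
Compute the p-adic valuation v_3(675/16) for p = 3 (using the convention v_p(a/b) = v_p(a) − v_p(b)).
v_3(675/16) = 3

Factor powers of 3 from the numerator and denominator of the reduced fraction: 675 = 3^3 · 25 and 16 = 3^0 · 16. Apply v_p(a/b) = v_p(a) − v_p(b): v_3(675/16) = 3 − 0 = 3.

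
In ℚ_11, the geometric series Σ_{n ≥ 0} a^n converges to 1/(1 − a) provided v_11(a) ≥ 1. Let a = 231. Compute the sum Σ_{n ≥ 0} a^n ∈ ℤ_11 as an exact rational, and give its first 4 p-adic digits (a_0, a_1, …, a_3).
Σ a^n = 1/(1 − a) = -1/230;  first 4 digits = (1, 10, 2, 6)

v_11(a) = 1 ≥ 1, so the series converges in ℤ_11 to 1/(1 − a) = 1/(1 − 231) = -1/230. Expand this rational in ℤ_11: compute digits iteratively via d_i = x_i mod 11, x_{i+1} = (x_i − d_i)/11. The first 4 digits are (1, 10, 2, 6).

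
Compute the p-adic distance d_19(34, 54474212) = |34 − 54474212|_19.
d_19(34, 54474212) = 1/2476099

Step 1 — x − y = 34 − 54474212 = -54474178. Step 2 — v_19(-54474178) = 5 (factor: -54474178 = −(19^5 · 22); the sign does not affect v_p). Step 3 — |x − y|_19 = 19^{-5} = 1/2476099.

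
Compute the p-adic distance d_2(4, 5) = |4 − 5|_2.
d_2(4, 5) = 1

Step 1 — x − y = 4 − 5 = -1. Step 2 — v_2(-1) = 0 (factor: -1 = −(2^0 · 1); the sign does not affect v_p). Step 3 — |x − y|_2 = 2^{0} = 1.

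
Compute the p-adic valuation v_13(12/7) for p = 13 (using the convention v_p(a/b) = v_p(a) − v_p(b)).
v_13(12/7) = 0

Factor powers of 13 from the numerator and denominator of the reduced fraction: 12 = 13^0 · 12 and 7 = 13^0 · 7. Apply v_p(a/b) = v_p(a) − v_p(b): v_13(12/7) = 0 − 0 = 0.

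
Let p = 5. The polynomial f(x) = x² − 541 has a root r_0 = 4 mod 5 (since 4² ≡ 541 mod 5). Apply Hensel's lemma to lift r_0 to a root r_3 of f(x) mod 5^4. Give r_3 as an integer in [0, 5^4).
r_3 = 304 (mod 625)

Hensel's recurrence: r_{i+1} = r_i − f(r_i)·(f′(r_i))^{-1} mod 5^{i+2}, with f′(x) = 2x. Iterate:
  r_0 = 4 (mod 5)
  r_1 = 4 (mod 25)
  r_2 = 54 (mod 125)
  r_3 = 304 (mod 625)
Final: r_3 = 304, and one checks f(r_3) ≡ 0 mod 5^4.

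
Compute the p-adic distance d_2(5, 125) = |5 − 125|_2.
d_2(5, 125) = 1/8

Step 1 — x − y = 5 − 125 = -120. Step 2 — v_2(-120) = 3 (factor: -120 = −(2^3 · 15); the sign does not affect v_p). Step 3 — |x − y|_2 = 2^{-3} = 1/8.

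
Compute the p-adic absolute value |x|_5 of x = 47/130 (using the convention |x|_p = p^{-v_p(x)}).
|47/130|_5 = 5

Step 1 — compute v_5(x) by factoring powers of 5 out of the numerator and denominator: v_5(47/130) = -1. Step 2 — apply |x|_p = p^{-v_p(x)} = 5^{1} = 5.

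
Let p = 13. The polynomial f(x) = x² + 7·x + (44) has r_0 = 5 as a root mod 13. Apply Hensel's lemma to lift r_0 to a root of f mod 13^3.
r_2 = 993 (mod 2197)

Hensel: r_{i+1} = r_i − f(r_i)·(f′(r_i))^{-1} mod 13^{i+2}, f′(x) = 2x + 7. Iterate:
  r_0 = 5 (mod 13)
  r_1 = 148 (mod 169)
  r_2 = 993 (mod 2197)
Final: r = 993 satisfies f(r) ≡ 0 mod 13^3.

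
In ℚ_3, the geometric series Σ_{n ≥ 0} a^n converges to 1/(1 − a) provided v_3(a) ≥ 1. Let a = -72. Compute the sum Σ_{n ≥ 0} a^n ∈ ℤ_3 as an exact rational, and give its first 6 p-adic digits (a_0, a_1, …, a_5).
Σ a^n = 1/(1 − a) = 1/73;  first 6 digits = (1, 0, 1, 0, 0, 0)

v_3(a) = 2 ≥ 1, so the series converges in ℤ_3 to 1/(1 − a) = 1/(1 − (-72)) = 1/73. Expand this rational in ℤ_3: compute digits iteratively via d_i = x_i mod 3, x_{i+1} = (x_i − d_i)/3. The first 6 digits are (1, 0, 1, 0, 0, 0).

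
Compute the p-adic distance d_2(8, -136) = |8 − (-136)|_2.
d_2(8, -136) = 1/16

Step 1 — x − y = 8 − (-136) = 144. Step 2 — v_2(144) = 4 (factor: 144 = (2^4 · 9); the sign does not affect v_p). Step 3 — |x − y|_2 = 2^{-4} = 1/16.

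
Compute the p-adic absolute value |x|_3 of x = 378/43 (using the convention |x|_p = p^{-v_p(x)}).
|378/43|_3 = 1/27

Step 1 — compute v_3(x) by factoring powers of 3 out of the numerator and denominator: v_3(378/43) = 3. Step 2 — apply |x|_p = p^{-v_p(x)} = 3^{-3} = 1/27.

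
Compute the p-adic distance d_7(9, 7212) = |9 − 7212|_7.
d_7(9, 7212) = 1/2401

Step 1 — x − y = 9 − 7212 = -7203. Step 2 — v_7(-7203) = 4 (factor: -7203 = −(7^4 · 3); the sign does not affect v_p). Step 3 — |x − y|_7 = 7^{-4} = 1/2401.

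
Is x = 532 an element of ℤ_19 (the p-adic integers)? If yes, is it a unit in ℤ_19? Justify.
x ∈ ℤ_19 but not a unit; v_19(x) = 1 > 0

ℤ_19 = {x ∈ ℚ_19 : v_19(x) ≥ 0} and ℤ_19^× = {x ∈ ℤ_19 : v_19(x) = 0}. Here v_19(532) = v_19(num) − v_19(den) = 1; compare against these criteria.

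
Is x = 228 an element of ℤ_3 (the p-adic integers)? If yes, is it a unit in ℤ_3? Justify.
x ∈ ℤ_3 but not a unit; v_3(x) = 1 > 0

ℤ_3 = {x ∈ ℚ_3 : v_3(x) ≥ 0} and ℤ_3^× = {x ∈ ℤ_3 : v_3(x) = 0}. Here v_3(228) = v_3(num) − v_3(den) = 1; compare against these criteria.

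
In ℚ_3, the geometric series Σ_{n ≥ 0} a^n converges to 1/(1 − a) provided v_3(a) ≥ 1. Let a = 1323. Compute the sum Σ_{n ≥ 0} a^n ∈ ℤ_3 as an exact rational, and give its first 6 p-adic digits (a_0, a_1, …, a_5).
Σ a^n = 1/(1 − a) = -1/1322;  first 6 digits = (1, 0, 0, 1, 1, 2)

v_3(a) = 3 ≥ 1, so the series converges in ℤ_3 to 1/(1 − a) = 1/(1 − 1323) = -1/1322. Expand this rational in ℤ_3: compute digits iteratively via d_i = x_i mod 3, x_{i+1} = (x_i − d_i)/3. The first 6 digits are (1, 0, 0, 1, 1, 2).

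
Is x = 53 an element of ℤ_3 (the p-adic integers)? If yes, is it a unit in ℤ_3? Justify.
x ∈ ℤ_3^× (unit); v_3(x) = 0

ℤ_3 = {x ∈ ℚ_3 : v_3(x) ≥ 0} and ℤ_3^× = {x ∈ ℤ_3 : v_3(x) = 0}. Here v_3(53) = v_3(num) − v_3(den) = 0; compare against these criteria.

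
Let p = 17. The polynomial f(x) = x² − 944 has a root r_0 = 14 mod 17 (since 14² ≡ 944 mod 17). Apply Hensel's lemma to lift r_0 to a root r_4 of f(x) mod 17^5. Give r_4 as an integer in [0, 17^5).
r_4 = 798589 (mod 1419857)

Hensel's recurrence: r_{i+1} = r_i − f(r_i)·(f′(r_i))^{-1} mod 17^{i+2}, with f′(x) = 2x. Iterate:
  r_0 = 14 (mod 17)
  r_1 = 82 (mod 289)
  r_2 = 2683 (mod 4913)
  r_3 = 46900 (mod 83521)
  r_4 = 798589 (mod 1419857)
Final: r_4 = 798589, and one checks f(r_4) ≡ 0 mod 17^5.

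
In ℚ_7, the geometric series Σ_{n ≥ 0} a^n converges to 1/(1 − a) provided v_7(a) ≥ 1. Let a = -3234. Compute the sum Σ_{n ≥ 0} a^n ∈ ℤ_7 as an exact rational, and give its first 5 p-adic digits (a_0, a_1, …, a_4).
Σ a^n = 1/(1 − a) = 1/3235;  first 5 digits = (1, 0, 4, 4, 0)

v_7(a) = 2 ≥ 1, so the series converges in ℤ_7 to 1/(1 − a) = 1/(1 − (-3234)) = 1/3235. Expand this rational in ℤ_7: compute digits iteratively via d_i = x_i mod 7, x_{i+1} = (x_i − d_i)/7. The first 5 digits are (1, 0, 4, 4, 0).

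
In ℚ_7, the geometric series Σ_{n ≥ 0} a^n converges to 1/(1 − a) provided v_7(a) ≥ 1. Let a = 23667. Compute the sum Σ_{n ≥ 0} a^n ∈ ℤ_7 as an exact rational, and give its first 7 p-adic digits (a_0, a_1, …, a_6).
Σ a^n = 1/(1 − a) = -1/23666;  first 7 digits = (1, 0, 0, 6, 2, 1, 1)

v_7(a) = 3 ≥ 1, so the series converges in ℤ_7 to 1/(1 − a) = 1/(1 − 23667) = -1/23666. Expand this rational in ℤ_7: compute digits iteratively via d_i = x_i mod 7, x_{i+1} = (x_i − d_i)/7. The first 7 digits are (1, 0, 0, 6, 2, 1, 1).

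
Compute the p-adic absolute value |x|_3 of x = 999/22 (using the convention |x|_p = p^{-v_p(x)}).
|999/22|_3 = 1/27

Step 1 — compute v_3(x) by factoring powers of 3 out of the numerator and denominator: v_3(999/22) = 3. Step 2 — apply |x|_p = p^{-v_p(x)} = 3^{-3} = 1/27.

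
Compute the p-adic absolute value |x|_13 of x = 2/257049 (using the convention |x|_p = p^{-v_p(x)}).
|2/257049|_13 = 28561

Step 1 — compute v_13(x) by factoring powers of 13 out of the numerator and denominator: v_13(2/257049) = -4. Step 2 — apply |x|_p = p^{-v_p(x)} = 13^{4} = 28561.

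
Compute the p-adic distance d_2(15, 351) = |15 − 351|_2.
d_2(15, 351) = 1/16

Step 1 — x − y = 15 − 351 = -336. Step 2 — v_2(-336) = 4 (factor: -336 = −(2^4 · 21); the sign does not affect v_p). Step 3 — |x − y|_2 = 2^{-4} = 1/16.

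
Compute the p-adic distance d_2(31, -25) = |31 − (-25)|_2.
d_2(31, -25) = 1/8

Step 1 — x − y = 31 − (-25) = 56. Step 2 — v_2(56) = 3 (factor: 56 = (2^3 · 7); the sign does not affect v_p). Step 3 — |x − y|_2 = 2^{-3} = 1/8.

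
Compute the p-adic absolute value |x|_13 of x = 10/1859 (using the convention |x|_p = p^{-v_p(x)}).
|10/1859|_13 = 169

Step 1 — compute v_13(x) by factoring powers of 13 out of the numerator and denominator: v_13(10/1859) = -2. Step 2 — apply |x|_p = p^{-v_p(x)} = 13^{2} = 169.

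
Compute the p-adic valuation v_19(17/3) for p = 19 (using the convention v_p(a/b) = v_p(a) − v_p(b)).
v_19(17/3) = 0

Factor powers of 19 from the numerator and denominator of the reduced fraction: 17 = 19^0 · 17 and 3 = 19^0 · 3. Apply v_p(a/b) = v_p(a) − v_p(b): v_19(17/3) = 0 − 0 = 0.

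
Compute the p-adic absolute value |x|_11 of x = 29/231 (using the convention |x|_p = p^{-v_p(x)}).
|29/231|_11 = 11

Step 1 — compute v_11(x) by factoring powers of 11 out of the numerator and denominator: v_11(29/231) = -1. Step 2 — apply |x|_p = p^{-v_p(x)} = 11^{1} = 11.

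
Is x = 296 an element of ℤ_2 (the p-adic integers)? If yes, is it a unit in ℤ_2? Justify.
x ∈ ℤ_2 but not a unit; v_2(x) = 3 > 0

ℤ_2 = {x ∈ ℚ_2 : v_2(x) ≥ 0} and ℤ_2^× = {x ∈ ℤ_2 : v_2(x) = 0}. Here v_2(296) = v_2(num) − v_2(den) = 3; compare against these criteria.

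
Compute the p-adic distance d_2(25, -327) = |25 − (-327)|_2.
d_2(25, -327) = 1/32

Step 1 — x − y = 25 − (-327) = 352. Step 2 — v_2(352) = 5 (factor: 352 = (2^5 · 11); the sign does not affect v_p). Step 3 — |x − y|_2 = 2^{-5} = 1/32.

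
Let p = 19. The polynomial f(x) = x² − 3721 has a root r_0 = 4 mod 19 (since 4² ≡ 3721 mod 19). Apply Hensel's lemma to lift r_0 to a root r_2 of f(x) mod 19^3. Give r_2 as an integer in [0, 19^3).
r_2 = 61 (mod 6859)

Hensel's recurrence: r_{i+1} = r_i − f(r_i)·(f′(r_i))^{-1} mod 19^{i+2}, with f′(x) = 2x. Iterate:
  r_0 = 4 (mod 19)
  r_1 = 61 (mod 361)
  r_2 = 61 (mod 6859)
Final: r_2 = 61, and one checks f(r_2) ≡ 0 mod 19^3.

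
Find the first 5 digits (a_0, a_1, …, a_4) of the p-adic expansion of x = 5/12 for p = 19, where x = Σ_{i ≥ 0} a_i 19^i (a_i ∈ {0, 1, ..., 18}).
(a_0, …, a_4) = (2, 11, 1, 11, 1)

v_19(5/12) = 0 (numerator and denominator both coprime to 19), so x ∈ ℤ_19^×. Compute digits iteratively via a_i = x_i mod 19, x_{i+1} = (x_i − a_i)/19, with x_0 = x:
  x_0 = 5/12;  a_0 = 2;  x_1 = (x_0 − 2)/19 = -1/12
  x_1 = -1/12;  a_1 = 11;  x_2 = (x_1 − 11)/19 = -7/12
  x_2 = -7/12;  a_2 = 1;  x_3 = (x_2 − 1)/19 = -1/12
  x_3 = -1/12;  a_3 = 11;  x_4 = (x_3 − 11)/19 = -7/12
  x_4 = -7/12;  a_4 = 1;  x_5 = (x_4 − 1)/19 = -1/12
Digits: (2, 11, 1, 11, 1).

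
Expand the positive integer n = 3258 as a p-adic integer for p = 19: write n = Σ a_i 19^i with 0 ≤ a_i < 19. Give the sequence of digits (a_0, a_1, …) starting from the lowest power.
(a_0, a_1, …) = (9, 0, 9)

Repeated division by 19 gives the digits low-to-high: 3258 = 9 + 9·19^2. Digit sequence: (9, 0, 9).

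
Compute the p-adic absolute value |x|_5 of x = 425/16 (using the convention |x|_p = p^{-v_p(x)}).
|425/16|_5 = 1/25

Step 1 — compute v_5(x) by factoring powers of 5 out of the numerator and denominator: v_5(425/16) = 2. Step 2 — apply |x|_p = p^{-v_p(x)} = 5^{-2} = 1/25.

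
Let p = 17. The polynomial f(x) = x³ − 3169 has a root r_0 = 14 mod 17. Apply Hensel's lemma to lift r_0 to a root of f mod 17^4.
r_3 = 64937 (mod 83521)

Hensel: r_{i+1} = r_i − f(r_i)/f′(r_i) mod 17^{i+2}, where f′(x) = 3x². Iterate:
  r_0 = 14 (mod 17)
  r_1 = 201 (mod 289)
  r_2 = 1068 (mod 4913)
  r_3 = 64937 (mod 83521)
Final: r = 64937 with f(r) ≡ 0 mod 17^4.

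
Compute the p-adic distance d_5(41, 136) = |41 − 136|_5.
d_5(41, 136) = 1/5

Step 1 — x − y = 41 − 136 = -95. Step 2 — v_5(-95) = 1 (factor: -95 = −(5^1 · 19); the sign does not affect v_p). Step 3 — |x − y|_5 = 5^{-1} = 1/5.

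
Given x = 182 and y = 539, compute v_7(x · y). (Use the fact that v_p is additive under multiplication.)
v_7(98098) = 3

v_p(x) = 1 (factor: 182 = 7^1 · 26); v_p(y) = 2 (factor: 539 = 7^2 · 11). Additivity: v_p(xy) = v_p(x) + v_p(y) = 1 + 2 = 3. (Direct check: xy = 98098 = 7^3 · (286).)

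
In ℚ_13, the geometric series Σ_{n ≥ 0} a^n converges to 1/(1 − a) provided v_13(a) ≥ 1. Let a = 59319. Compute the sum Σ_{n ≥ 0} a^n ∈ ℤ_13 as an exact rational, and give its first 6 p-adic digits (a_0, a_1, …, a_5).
Σ a^n = 1/(1 − a) = -1/59318;  first 6 digits = (1, 0, 0, 1, 2, 0)

v_13(a) = 3 ≥ 1, so the series converges in ℤ_13 to 1/(1 − a) = 1/(1 − 59319) = -1/59318. Expand this rational in ℤ_13: compute digits iteratively via d_i = x_i mod 13, x_{i+1} = (x_i − d_i)/13. The first 6 digits are (1, 0, 0, 1, 2, 0).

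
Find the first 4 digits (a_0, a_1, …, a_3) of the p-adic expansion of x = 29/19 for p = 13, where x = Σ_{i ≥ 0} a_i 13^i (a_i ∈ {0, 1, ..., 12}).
(a_0, …, a_3) = (7, 3, 10, 4)

v_13(29/19) = 0 (numerator and denominator both coprime to 13), so x ∈ ℤ_13^×. Compute digits iteratively via a_i = x_i mod 13, x_{i+1} = (x_i − a_i)/13, with x_0 = x:
  x_0 = 29/19;  a_0 = 7;  x_1 = (x_0 − 7)/13 = -8/19
  x_1 = -8/19;  a_1 = 3;  x_2 = (x_1 − 3)/13 = -5/19
  x_2 = -5/19;  a_2 = 10;  x_3 = (x_2 − 10)/13 = -15/19
  x_3 = -15/19;  a_3 = 4;  x_4 = (x_3 − 4)/13 = -7/19
Digits: (7, 3, 10, 4).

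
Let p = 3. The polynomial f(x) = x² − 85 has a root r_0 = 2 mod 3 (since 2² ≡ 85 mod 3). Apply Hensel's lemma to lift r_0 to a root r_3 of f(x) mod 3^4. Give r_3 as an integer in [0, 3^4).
r_3 = 2 (mod 81)

Hensel's recurrence: r_{i+1} = r_i − f(r_i)·(f′(r_i))^{-1} mod 3^{i+2}, with f′(x) = 2x. Iterate:
  r_0 = 2 (mod 3)
  r_1 = 2 (mod 9)
  r_2 = 2 (mod 27)
  r_3 = 2 (mod 81)
Final: r_3 = 2, and one checks f(r_3) ≡ 0 mod 3^4.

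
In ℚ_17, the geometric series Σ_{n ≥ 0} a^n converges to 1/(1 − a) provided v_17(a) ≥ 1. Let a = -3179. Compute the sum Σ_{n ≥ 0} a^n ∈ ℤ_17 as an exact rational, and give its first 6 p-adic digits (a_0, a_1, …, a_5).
Σ a^n = 1/(1 − a) = 1/3180;  first 6 digits = (1, 0, 6, 16, 1, 7)

v_17(a) = 2 ≥ 1, so the series converges in ℤ_17 to 1/(1 − a) = 1/(1 − (-3179)) = 1/3180. Expand this rational in ℤ_17: compute digits iteratively via d_i = x_i mod 17, x_{i+1} = (x_i − d_i)/17. The first 6 digits are (1, 0, 6, 16, 1, 7).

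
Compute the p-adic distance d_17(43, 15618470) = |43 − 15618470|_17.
d_17(43, 15618470) = 1/1419857

Step 1 — x − y = 43 − 15618470 = -15618427. Step 2 — v_17(-15618427) = 5 (factor: -15618427 = −(17^5 · 11); the sign does not affect v_p). Step 3 — |x − y|_17 = 17^{-5} = 1/1419857.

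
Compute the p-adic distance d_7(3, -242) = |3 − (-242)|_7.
d_7(3, -242) = 1/49

Step 1 — x − y = 3 − (-242) = 245. Step 2 — v_7(245) = 2 (factor: 245 = (7^2 · 5); the sign does not affect v_p). Step 3 — |x − y|_7 = 7^{-2} = 1/49.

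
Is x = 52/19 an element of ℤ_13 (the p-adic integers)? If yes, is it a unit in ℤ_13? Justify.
x ∈ ℤ_13 but not a unit; v_13(x) = 1 > 0

ℤ_13 = {x ∈ ℚ_13 : v_13(x) ≥ 0} and ℤ_13^× = {x ∈ ℤ_13 : v_13(x) = 0}. Here v_13(52/19) = v_13(num) − v_13(den) = 1; compare against these criteria.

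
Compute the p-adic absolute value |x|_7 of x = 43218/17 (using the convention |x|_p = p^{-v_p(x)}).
|43218/17|_7 = 1/2401

Step 1 — compute v_7(x) by factoring powers of 7 out of the numerator and denominator: v_7(43218/17) = 4. Step 2 — apply |x|_p = p^{-v_p(x)} = 7^{-4} = 1/2401.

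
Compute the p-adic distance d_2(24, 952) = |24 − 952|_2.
d_2(24, 952) = 1/32

Step 1 — x − y = 24 − 952 = -928. Step 2 — v_2(-928) = 5 (factor: -928 = −(2^5 · 29); the sign does not affect v_p). Step 3 — |x − y|_2 = 2^{-5} = 1/32.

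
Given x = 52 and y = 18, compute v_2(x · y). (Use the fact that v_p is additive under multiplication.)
v_2(936) = 3

v_p(x) = 2 (factor: 52 = 2^2 · 13); v_p(y) = 1 (factor: 18 = 2^1 · 9). Additivity: v_p(xy) = v_p(x) + v_p(y) = 2 + 1 = 3. (Direct check: xy = 936 = 2^3 · (117).)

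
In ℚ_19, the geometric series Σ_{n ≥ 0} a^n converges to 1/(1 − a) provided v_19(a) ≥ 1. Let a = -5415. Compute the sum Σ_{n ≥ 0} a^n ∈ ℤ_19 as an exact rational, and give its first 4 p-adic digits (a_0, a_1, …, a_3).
Σ a^n = 1/(1 − a) = 1/5416;  first 4 digits = (1, 0, 4, 18)

v_19(a) = 2 ≥ 1, so the series converges in ℤ_19 to 1/(1 − a) = 1/(1 − (-5415)) = 1/5416. Expand this rational in ℤ_19: compute digits iteratively via d_i = x_i mod 19, x_{i+1} = (x_i − d_i)/19. The first 4 digits are (1, 0, 4, 18).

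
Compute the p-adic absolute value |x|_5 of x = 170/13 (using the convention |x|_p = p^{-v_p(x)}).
|170/13|_5 = 1/5

Step 1 — compute v_5(x) by factoring powers of 5 out of the numerator and denominator: v_5(170/13) = 1. Step 2 — apply |x|_p = p^{-v_p(x)} = 5^{-1} = 1/5.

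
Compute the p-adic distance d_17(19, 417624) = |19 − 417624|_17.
d_17(19, 417624) = 1/83521

Step 1 — x − y = 19 − 417624 = -417605. Step 2 — v_17(-417605) = 4 (factor: -417605 = −(17^4 · 5); the sign does not affect v_p). Step 3 — |x − y|_17 = 17^{-4} = 1/83521.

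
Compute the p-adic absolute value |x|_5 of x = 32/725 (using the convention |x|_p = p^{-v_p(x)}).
|32/725|_5 = 25

Step 1 — compute v_5(x) by factoring powers of 5 out of the numerator and denominator: v_5(32/725) = -2. Step 2 — apply |x|_p = p^{-v_p(x)} = 5^{2} = 25.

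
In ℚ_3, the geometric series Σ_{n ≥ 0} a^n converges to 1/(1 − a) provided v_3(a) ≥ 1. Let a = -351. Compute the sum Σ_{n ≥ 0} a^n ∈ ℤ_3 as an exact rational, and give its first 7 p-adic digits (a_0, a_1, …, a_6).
Σ a^n = 1/(1 − a) = 1/352;  first 7 digits = (1, 0, 0, 2, 1, 1, 0)

v_3(a) = 3 ≥ 1, so the series converges in ℤ_3 to 1/(1 − a) = 1/(1 − (-351)) = 1/352. Expand this rational in ℤ_3: compute digits iteratively via d_i = x_i mod 3, x_{i+1} = (x_i − d_i)/3. The first 7 digits are (1, 0, 0, 2, 1, 1, 0).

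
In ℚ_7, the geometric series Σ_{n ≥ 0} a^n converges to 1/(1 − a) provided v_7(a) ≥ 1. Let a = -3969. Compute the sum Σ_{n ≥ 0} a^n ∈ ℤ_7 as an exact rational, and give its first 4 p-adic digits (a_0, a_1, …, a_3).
Σ a^n = 1/(1 − a) = 1/3970;  first 4 digits = (1, 0, 3, 2)

v_7(a) = 2 ≥ 1, so the series converges in ℤ_7 to 1/(1 − a) = 1/(1 − (-3969)) = 1/3970. Expand this rational in ℤ_7: compute digits iteratively via d_i = x_i mod 7, x_{i+1} = (x_i − d_i)/7. The first 4 digits are (1, 0, 3, 2).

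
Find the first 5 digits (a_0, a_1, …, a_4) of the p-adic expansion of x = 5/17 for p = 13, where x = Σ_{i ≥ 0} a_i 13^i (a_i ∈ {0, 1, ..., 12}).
(a_0, …, a_4) = (11, 3, 2, 9, 10)

v_13(5/17) = 0 (numerator and denominator both coprime to 13), so x ∈ ℤ_13^×. Compute digits iteratively via a_i = x_i mod 13, x_{i+1} = (x_i − a_i)/13, with x_0 = x:
  x_0 = 5/17;  a_0 = 11;  x_1 = (x_0 − 11)/13 = -14/17
  x_1 = -14/17;  a_1 = 3;  x_2 = (x_1 − 3)/13 = -5/17
  x_2 = -5/17;  a_2 = 2;  x_3 = (x_2 − 2)/13 = -3/17
  x_3 = -3/17;  a_3 = 9;  x_4 = (x_3 − 9)/13 = -12/17
  x_4 = -12/17;  a_4 = 10;  x_5 = (x_4 − 10)/13 = -14/17
Digits: (11, 3, 2, 9, 10).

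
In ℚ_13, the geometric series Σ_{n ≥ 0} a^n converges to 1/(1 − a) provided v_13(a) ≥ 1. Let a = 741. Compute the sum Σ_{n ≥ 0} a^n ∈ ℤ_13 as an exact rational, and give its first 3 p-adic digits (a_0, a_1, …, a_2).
Σ a^n = 1/(1 − a) = -1/740;  first 3 digits = (1, 5, 3)

v_13(a) = 1 ≥ 1, so the series converges in ℤ_13 to 1/(1 − a) = 1/(1 − 741) = -1/740. Expand this rational in ℤ_13: compute digits iteratively via d_i = x_i mod 13, x_{i+1} = (x_i − d_i)/13. The first 3 digits are (1, 5, 3).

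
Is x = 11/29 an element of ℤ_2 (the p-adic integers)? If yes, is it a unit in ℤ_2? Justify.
x ∈ ℤ_2^× (unit); v_2(x) = 0

ℤ_2 = {x ∈ ℚ_2 : v_2(x) ≥ 0} and ℤ_2^× = {x ∈ ℤ_2 : v_2(x) = 0}. Here v_2(11/29) = v_2(num) − v_2(den) = 0; compare against these criteria.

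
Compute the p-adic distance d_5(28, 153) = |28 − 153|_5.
d_5(28, 153) = 1/125

Step 1 — x − y = 28 − 153 = -125. Step 2 — v_5(-125) = 3 (factor: -125 = −(5^3 · 1); the sign does not affect v_p). Step 3 — |x − y|_5 = 5^{-3} = 1/125.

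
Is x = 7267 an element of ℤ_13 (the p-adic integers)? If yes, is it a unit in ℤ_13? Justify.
x ∈ ℤ_13 but not a unit; v_13(x) = 2 > 0

ℤ_13 = {x ∈ ℚ_13 : v_13(x) ≥ 0} and ℤ_13^× = {x ∈ ℤ_13 : v_13(x) = 0}. Here v_13(7267) = v_13(num) − v_13(den) = 2; compare against these criteria.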